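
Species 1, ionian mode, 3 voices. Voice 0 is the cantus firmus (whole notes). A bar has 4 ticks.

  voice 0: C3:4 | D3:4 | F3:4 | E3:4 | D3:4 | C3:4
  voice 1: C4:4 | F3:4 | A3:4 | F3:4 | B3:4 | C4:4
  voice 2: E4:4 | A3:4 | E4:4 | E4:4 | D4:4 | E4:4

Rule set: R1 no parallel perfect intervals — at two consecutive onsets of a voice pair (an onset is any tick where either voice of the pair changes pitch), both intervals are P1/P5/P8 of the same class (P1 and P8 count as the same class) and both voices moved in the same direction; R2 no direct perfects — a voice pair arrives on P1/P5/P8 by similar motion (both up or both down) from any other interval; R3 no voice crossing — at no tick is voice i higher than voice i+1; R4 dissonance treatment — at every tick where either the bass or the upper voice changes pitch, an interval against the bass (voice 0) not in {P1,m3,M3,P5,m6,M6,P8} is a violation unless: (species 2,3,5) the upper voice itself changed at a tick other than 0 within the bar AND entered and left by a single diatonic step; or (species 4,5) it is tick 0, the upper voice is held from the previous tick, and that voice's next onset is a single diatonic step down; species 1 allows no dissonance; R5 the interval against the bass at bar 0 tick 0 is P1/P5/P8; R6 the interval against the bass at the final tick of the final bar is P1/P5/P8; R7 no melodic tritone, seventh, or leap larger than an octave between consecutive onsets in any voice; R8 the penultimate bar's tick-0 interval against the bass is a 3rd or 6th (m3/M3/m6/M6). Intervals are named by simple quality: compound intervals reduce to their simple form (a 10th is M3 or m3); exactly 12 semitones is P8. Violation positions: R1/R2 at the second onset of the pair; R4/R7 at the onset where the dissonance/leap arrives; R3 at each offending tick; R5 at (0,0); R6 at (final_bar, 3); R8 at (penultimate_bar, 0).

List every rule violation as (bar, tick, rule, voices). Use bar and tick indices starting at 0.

bar 0: v0=C3 v1=C4 v2=E4 downbeat M3
bar 1: v0=D3 v1=F3 v2=A3 downbeat P5
bar 2: v0=F3 v1=A3 v2=E4 downbeat M7
bar 3: v0=E3 v1=F3 v2=E4 downbeat P8
bar 4: v0=D3 v1=B3 v2=D4 downbeat P8
bar 5: v0=C3 v1=C4 v2=E4 downbeat M3
  -> R5 @ bar 0 tick 0 v(0, 2): opens on M3
  -> R2 @ bar 2 tick 0 v(1, 2): F3/A3 M3 -> A3/E4 P5 similar
  -> R4 @ bar 2 tick 0 v(0, 2): F3/E4 M7 untreated
  -> R4 @ bar 3 tick 0 v(0, 1): E3/F3 m2 untreated
  -> R1 @ bar 4 tick 0 v(0, 2): E3/E4 P8 -> D3/D4 P8 similar
  -> R7 @ bar 4 tick 0 v(1,): F3->B3 leap 6st
  -> R8 @ bar 4 tick 0 v(0, 2): penult P8 not 3rd/6th
  -> R6 @ bar 5 tick 3 v(0, 2): closes on M3

(0, 0, R5, (0, 2))
(2, 0, R2, (1, 2))
(2, 0, R4, (0, 2))
(3, 0, R4, (0, 1))
(4, 0, R1, (0, 2))
(4, 0, R7, (1,))
(4, 0, R8, (0, 2))
(5, 3, R6, (0, 2))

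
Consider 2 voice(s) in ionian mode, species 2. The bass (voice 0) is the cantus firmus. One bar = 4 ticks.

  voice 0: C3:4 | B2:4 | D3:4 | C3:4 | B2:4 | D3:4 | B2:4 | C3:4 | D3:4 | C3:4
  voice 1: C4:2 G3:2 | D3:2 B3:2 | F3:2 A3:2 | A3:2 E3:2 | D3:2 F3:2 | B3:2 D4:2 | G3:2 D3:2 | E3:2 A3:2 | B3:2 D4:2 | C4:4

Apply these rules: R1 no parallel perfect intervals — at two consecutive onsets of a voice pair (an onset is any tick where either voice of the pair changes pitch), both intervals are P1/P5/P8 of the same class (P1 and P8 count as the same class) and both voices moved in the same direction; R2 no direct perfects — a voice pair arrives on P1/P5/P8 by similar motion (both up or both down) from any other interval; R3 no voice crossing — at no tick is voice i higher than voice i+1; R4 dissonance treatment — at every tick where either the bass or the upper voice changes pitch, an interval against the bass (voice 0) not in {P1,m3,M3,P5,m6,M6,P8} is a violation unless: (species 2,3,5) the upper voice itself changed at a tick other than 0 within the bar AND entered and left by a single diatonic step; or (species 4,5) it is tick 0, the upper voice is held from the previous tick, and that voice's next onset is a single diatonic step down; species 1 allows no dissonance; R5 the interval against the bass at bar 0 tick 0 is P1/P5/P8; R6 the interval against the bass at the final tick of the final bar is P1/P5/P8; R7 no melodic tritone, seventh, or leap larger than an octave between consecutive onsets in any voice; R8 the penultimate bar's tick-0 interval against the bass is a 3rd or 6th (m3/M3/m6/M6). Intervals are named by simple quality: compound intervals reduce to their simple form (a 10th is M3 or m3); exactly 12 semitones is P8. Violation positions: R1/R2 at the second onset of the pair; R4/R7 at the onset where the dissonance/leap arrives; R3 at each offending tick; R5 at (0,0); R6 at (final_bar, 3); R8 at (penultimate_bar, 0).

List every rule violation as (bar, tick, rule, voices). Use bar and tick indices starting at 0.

bar 0: v0=C3 v1=C4 downbeat P8
bar 1: v0=B2 v1=D3 downbeat m3
bar 2: v0=D3 v1=F3 downbeat m3
bar 3: v0=C3 v1=A3 downbeat M6
bar 4: v0=B2 v1=D3 downbeat m3
bar 5: v0=D3 v1=B3 downbeat M6
bar 6: v0=B2 v1=G3 downbeat m6
bar 7: v0=C3 v1=E3 downbeat M3
bar 8: v0=D3 v1=B3 downbeat M6
bar 9: v0=C3 v1=C4 downbeat P8
  -> R7 @ bar 2 tick 0 v(1,): B3->F3 leap 6st
  -> R4 @ bar 4 tick 2 v(0, 1): B2/F3 TT untreated
  -> R7 @ bar 5 tick 0 v(1,): F3->B3 leap 6st
  -> R1 @ bar 9 tick 0 v(0, 1): D3/D4 P8 -> C3/C4 P8 similar

(2, 0, R7, (1,))
(4, 2, R4, (0, 1))
(5, 0, R7, (1,))
(9, 0, R1, (0, 1))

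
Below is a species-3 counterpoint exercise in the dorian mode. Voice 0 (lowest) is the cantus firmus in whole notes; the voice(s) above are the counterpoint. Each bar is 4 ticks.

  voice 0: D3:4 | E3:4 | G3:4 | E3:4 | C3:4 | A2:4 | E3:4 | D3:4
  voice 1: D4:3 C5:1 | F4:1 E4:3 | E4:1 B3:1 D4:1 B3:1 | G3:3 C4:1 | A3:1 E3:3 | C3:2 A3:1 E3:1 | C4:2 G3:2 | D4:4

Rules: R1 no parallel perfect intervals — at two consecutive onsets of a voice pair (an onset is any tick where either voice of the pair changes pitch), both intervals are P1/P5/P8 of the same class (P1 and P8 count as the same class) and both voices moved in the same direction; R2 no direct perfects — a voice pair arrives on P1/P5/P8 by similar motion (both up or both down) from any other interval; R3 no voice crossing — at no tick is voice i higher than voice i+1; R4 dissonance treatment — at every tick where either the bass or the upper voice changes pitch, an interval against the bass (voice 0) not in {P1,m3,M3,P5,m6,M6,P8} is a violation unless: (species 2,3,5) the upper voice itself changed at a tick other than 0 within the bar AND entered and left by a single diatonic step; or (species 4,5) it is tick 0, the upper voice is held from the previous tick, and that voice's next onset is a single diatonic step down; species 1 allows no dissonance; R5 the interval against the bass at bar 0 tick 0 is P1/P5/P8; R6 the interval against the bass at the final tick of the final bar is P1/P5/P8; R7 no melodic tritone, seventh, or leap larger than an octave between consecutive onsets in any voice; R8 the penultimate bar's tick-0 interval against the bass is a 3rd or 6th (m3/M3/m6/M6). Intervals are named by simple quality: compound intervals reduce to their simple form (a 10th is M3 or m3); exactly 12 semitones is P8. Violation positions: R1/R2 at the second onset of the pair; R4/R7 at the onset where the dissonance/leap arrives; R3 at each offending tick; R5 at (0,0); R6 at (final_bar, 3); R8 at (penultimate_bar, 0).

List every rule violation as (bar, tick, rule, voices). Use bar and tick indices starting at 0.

bar 0: v0=D3 v1=D4 downbeat P8
bar 1: v0=E3 v1=F4 downbeat m2
bar 2: v0=G3 v1=E4 downbeat M6
bar 3: v0=E3 v1=G3 downbeat m3
bar 4: v0=C3 v1=A3 downbeat M6
bar 5: v0=A2 v1=C3 downbeat m3
bar 6: v0=E3 v1=C4 downbeat m6
bar 7: v0=D3 v1=D4 downbeat P8
  -> R4 @ bar 0 tick 3 v(0, 1): D3/C5 m7 untreated
  -> R7 @ bar 0 tick 3 v(1,): D4->C5 leap 10st
  -> R4 @ bar 1 tick 0 v(0, 1): E3/F4 m2 untreated

(0, 3, R4, (0, 1))
(0, 3, R7, (1,))
(1, 0, R4, (0, 1))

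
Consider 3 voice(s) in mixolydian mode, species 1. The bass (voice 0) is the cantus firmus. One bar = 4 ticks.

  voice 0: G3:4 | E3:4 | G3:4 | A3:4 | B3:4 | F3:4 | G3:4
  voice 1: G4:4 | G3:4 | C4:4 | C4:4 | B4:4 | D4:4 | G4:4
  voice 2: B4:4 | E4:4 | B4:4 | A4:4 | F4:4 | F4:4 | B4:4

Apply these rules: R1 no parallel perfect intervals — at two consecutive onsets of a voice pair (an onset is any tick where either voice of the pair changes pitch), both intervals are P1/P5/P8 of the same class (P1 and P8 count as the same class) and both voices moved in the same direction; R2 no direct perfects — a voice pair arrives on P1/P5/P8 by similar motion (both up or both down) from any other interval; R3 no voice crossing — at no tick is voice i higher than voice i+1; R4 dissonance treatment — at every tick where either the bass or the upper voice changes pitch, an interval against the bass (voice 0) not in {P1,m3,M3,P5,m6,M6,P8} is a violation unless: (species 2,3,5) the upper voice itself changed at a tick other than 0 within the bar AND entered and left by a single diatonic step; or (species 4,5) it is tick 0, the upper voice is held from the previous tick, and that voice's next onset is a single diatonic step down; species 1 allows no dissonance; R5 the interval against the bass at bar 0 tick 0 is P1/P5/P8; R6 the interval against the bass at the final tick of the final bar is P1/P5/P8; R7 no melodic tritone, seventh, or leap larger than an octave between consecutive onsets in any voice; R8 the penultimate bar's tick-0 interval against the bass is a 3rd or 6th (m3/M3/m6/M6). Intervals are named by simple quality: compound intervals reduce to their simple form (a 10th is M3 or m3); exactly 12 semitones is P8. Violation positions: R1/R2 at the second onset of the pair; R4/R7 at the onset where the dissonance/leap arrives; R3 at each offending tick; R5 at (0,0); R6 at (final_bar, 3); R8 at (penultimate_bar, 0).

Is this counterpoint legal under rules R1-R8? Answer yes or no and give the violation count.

bar 0: v0=G3 v1=G4 v2=B4 (M3)
bar 1: v0=E3 v1=G3 v2=E4 (P8)
bar 2: v0=G3 v1=C4 v2=B4 (M3)
bar 3: v0=A3 v1=C4 v2=A4 (P8)
bar 4: v0=B3 v1=B4 v2=F4 (TT)
bar 5: v0=F3 v1=D4 v2=F4 (P8)
bar 6: v0=G3 v1=G4 v2=B4 (M3)
  R5 @ bar0.0: opens on M3
  R2 @ bar1.0: G3/B4 M3 -> E3/E4 P8 similar
  R4 @ bar2.0: G3/C4 P4 untreated
  R2 @ bar4.0: A3/C4 m3 -> B3/B4 P8 similar
  R3 @ bar4.0: B4 above F4
  R4 @ bar4.0: B3/F4 TT untreated
  R7 @ bar4.0: C4->B4 leap 11st
  R3 @ bar4.1: B4 above F4
  R3 @ bar4.2: B4 above F4
  R3 @ bar4.3: B4 above F4
  R7 @ bar5.0: B3->F3 leap 6st
  R8 @ bar5.0: penult P8 not 3rd/6th
  R2 @ bar6.0: F3/D4 M6 -> G3/G4 P8 similar
  R7 @ bar6.0: F4->B4 leap 6st
  R6 @ bar6.3: closes on M3

No (15 violations)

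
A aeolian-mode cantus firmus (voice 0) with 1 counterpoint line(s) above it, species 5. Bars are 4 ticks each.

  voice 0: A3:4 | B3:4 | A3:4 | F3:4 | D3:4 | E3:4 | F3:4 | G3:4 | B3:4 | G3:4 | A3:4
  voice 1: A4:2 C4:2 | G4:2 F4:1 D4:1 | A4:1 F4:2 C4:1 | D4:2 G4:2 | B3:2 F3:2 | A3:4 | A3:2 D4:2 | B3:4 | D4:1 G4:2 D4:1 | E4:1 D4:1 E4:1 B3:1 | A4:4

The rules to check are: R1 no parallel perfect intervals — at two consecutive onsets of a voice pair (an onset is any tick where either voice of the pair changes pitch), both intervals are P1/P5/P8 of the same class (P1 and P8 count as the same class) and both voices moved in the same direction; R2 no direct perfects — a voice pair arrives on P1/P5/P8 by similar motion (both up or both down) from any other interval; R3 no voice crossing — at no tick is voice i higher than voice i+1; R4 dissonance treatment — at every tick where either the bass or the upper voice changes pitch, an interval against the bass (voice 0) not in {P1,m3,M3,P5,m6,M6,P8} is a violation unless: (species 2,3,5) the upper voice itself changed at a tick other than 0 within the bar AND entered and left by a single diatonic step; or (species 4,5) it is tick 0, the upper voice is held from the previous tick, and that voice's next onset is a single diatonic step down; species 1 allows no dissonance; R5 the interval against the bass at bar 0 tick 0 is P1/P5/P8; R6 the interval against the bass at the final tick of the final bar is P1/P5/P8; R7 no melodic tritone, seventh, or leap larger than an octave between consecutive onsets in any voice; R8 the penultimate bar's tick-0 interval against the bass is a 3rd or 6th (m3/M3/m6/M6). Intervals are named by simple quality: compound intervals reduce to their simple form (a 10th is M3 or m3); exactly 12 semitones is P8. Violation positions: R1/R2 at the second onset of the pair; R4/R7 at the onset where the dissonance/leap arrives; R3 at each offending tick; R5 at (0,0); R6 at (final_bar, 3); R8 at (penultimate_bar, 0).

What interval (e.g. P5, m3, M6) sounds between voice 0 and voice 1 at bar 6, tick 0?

voice 0=F3 voice 1=A3 -> M3

M3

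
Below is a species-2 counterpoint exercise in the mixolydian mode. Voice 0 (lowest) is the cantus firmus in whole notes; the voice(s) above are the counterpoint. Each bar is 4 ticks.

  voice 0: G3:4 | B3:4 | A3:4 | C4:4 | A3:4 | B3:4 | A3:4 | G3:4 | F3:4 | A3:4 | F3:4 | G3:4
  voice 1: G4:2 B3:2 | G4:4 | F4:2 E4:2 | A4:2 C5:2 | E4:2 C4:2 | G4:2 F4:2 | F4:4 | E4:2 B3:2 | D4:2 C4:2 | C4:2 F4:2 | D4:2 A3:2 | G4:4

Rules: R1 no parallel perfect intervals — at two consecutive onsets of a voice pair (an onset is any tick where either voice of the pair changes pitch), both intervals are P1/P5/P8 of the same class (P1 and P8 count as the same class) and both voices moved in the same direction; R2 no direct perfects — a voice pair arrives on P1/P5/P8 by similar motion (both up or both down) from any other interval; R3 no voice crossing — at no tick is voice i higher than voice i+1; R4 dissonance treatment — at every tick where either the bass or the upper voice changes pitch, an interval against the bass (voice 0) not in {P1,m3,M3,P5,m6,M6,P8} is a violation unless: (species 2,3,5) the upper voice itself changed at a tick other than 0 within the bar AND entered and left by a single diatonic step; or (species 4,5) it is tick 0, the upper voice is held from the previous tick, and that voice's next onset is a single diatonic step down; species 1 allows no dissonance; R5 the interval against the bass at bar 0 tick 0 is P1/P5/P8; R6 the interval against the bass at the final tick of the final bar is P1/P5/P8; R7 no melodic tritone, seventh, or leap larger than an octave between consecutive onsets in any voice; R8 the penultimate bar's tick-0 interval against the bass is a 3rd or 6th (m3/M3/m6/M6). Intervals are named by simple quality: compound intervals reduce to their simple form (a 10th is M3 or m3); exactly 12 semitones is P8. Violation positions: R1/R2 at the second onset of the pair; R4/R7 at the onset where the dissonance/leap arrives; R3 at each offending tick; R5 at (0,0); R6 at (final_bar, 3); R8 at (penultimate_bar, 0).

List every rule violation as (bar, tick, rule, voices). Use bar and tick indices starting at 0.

(4, 0, R2, (0, 1))
(11, 0, R2, (0, 1))
(11, 0, R7, (1,))

bar 0: v0=G3 v1=G4 downbeat P8
bar 1: v0=B3 v1=G4 downbeat m6
bar 2: v0=A3 v1=F4 downbeat m6
bar 3: v0=C4 v1=A4 downbeat M6
bar 4: v0=A3 v1=E4 downbeat P5
bar 5: v0=B3 v1=G4 downbeat m6
bar 6: v0=A3 v1=F4 downbeat m6
bar 7: v0=G3 v1=E4 downbeat M6
bar 8: v0=F3 v1=D4 downbeat M6
bar 9: v0=A3 v1=C4 downbeat m3
bar 10: v0=F3 v1=D4 downbeat M6
bar 11: v0=G3 v1=G4 downbeat P8
  -> R2 @ bar 4 tick 0 v(0, 1): C4/C5 P8 -> A3/E4 P5 similar
  -> R2 @ bar 11 tick 0 v(0, 1): F3/A3 M3 -> G3/G4 P8 similar
  -> R7 @ bar 11 tick 0 v(1,): A3->G4 leap 10st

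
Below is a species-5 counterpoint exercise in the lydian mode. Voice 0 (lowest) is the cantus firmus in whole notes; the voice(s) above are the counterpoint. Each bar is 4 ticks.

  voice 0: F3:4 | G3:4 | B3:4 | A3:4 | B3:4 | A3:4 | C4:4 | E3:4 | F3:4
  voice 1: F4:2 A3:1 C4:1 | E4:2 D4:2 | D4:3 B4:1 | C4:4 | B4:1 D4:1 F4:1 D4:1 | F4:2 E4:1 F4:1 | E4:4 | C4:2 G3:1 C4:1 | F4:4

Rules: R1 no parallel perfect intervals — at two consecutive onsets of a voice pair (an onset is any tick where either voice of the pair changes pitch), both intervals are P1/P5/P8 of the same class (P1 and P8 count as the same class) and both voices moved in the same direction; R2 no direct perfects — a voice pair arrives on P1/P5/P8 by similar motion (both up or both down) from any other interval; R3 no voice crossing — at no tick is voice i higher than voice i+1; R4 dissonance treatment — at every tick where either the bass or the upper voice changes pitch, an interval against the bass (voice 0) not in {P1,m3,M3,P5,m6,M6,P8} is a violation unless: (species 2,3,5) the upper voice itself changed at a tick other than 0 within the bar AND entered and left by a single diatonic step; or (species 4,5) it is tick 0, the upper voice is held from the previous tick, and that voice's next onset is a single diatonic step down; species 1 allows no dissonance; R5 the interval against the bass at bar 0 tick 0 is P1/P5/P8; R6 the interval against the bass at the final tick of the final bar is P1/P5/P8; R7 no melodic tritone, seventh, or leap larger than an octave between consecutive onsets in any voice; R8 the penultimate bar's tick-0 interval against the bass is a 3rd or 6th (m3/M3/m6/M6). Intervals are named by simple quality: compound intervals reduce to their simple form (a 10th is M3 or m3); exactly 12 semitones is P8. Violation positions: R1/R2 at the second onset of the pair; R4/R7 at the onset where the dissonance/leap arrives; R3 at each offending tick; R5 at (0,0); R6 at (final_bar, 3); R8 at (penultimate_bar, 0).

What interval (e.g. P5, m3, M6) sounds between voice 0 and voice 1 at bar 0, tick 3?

P5

voice 0=F3 voice 1=C4 -> P5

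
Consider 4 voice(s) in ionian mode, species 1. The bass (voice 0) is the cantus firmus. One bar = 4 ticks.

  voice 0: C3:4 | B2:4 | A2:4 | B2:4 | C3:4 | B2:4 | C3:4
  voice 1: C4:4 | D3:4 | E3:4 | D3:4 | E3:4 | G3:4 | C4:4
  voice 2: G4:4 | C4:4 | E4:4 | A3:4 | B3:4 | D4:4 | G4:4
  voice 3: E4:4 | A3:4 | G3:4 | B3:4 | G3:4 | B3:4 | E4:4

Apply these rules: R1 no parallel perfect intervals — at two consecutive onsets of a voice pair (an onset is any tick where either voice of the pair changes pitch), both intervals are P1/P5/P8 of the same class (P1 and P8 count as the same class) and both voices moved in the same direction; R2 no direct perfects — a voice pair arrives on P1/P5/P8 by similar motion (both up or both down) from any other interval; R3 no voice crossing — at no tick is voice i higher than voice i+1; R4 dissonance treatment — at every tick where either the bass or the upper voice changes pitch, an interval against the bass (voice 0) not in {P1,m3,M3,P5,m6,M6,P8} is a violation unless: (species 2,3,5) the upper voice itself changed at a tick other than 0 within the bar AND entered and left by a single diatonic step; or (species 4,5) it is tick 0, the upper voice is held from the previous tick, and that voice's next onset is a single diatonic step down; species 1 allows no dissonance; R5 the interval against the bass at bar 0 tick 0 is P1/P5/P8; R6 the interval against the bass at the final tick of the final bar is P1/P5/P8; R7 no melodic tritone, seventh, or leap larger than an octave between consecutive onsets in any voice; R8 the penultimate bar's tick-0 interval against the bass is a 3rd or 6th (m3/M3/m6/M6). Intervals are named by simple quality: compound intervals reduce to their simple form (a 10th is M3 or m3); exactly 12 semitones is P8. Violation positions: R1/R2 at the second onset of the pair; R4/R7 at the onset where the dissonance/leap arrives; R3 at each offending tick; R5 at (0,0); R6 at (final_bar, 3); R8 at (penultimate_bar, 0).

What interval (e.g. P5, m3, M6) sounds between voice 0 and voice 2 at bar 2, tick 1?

P5

voice 0=A2 voice 2=E4 -> P5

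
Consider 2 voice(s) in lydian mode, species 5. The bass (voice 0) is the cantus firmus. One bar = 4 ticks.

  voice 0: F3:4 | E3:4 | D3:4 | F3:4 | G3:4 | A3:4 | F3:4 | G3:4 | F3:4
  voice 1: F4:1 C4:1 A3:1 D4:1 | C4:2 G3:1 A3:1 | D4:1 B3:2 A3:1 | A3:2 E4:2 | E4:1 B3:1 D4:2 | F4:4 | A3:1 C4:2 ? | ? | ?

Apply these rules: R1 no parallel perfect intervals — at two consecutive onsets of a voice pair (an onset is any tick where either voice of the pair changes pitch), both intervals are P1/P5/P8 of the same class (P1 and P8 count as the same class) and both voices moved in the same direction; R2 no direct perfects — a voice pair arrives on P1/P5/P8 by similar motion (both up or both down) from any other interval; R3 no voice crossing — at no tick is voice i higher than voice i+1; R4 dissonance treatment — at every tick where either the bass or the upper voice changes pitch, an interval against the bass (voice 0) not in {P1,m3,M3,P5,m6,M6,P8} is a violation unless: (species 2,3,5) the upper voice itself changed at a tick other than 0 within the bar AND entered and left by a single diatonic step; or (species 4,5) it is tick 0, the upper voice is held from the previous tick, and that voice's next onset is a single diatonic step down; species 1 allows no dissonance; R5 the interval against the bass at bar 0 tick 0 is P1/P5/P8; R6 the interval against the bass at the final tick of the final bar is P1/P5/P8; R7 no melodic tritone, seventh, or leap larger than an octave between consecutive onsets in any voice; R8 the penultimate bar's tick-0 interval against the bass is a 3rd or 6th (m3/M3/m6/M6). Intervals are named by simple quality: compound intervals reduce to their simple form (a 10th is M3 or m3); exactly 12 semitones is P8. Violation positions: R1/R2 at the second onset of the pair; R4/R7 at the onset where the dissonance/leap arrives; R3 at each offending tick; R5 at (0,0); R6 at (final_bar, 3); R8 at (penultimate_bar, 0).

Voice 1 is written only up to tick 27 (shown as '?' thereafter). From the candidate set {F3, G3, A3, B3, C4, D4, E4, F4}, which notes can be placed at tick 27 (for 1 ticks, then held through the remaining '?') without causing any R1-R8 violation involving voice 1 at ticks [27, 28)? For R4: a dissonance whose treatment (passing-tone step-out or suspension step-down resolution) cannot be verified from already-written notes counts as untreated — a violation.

{A3, C4, D4, F3, F4}

F3: legal
G3: violates R4
A3: legal
B3: violates R4
C4: legal
D4: legal
E4: violates R4
F4: legal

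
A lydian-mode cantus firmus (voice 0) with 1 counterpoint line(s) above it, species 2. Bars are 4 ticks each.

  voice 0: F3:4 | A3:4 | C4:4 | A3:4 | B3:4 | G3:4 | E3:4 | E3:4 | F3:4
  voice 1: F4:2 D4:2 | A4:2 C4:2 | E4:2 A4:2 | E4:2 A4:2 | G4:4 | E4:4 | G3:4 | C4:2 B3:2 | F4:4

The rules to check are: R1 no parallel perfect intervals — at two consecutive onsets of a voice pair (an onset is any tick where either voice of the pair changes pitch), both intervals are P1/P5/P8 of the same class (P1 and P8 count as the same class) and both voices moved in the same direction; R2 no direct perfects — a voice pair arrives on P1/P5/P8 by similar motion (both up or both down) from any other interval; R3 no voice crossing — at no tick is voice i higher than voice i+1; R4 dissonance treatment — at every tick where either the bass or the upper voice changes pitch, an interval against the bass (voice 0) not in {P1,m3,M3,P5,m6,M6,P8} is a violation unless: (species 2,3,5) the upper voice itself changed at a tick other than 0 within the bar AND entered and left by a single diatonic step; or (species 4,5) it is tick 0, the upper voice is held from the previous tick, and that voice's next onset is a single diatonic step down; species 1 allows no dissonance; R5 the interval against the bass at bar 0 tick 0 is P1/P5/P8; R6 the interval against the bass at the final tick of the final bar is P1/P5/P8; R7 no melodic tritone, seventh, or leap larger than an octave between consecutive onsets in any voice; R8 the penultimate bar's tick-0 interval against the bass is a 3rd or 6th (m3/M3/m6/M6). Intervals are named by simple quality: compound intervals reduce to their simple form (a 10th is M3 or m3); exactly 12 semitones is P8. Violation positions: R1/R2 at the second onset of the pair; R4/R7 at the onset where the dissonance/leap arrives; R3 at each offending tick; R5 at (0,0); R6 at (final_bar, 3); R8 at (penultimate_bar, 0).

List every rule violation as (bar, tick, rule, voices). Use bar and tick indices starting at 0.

bar 0: v0=F3 v1=F4 downbeat P8
bar 1: v0=A3 v1=A4 downbeat P8
bar 2: v0=C4 v1=E4 downbeat M3
bar 3: v0=A3 v1=E4 downbeat P5
bar 4: v0=B3 v1=G4 downbeat m6
bar 5: v0=G3 v1=E4 downbeat M6
bar 6: v0=E3 v1=G3 downbeat m3
bar 7: v0=E3 v1=C4 downbeat m6
bar 8: v0=F3 v1=F4 downbeat P8
  -> R2 @ bar 1 tick 0 v(0, 1): F3/D4 M6 -> A3/A4 P8 similar
  -> R2 @ bar 3 tick 0 v(0, 1): C4/A4 M6 -> A3/E4 P5 similar
  -> R2 @ bar 8 tick 0 v(0, 1): E3/B3 P5 -> F3/F4 P8 similar
  -> R7 @ bar 8 tick 0 v(1,): B3->F4 leap 6st

(1, 0, R2, (0, 1))
(3, 0, R2, (0, 1))
(8, 0, R2, (0, 1))
(8, 0, R7, (1,))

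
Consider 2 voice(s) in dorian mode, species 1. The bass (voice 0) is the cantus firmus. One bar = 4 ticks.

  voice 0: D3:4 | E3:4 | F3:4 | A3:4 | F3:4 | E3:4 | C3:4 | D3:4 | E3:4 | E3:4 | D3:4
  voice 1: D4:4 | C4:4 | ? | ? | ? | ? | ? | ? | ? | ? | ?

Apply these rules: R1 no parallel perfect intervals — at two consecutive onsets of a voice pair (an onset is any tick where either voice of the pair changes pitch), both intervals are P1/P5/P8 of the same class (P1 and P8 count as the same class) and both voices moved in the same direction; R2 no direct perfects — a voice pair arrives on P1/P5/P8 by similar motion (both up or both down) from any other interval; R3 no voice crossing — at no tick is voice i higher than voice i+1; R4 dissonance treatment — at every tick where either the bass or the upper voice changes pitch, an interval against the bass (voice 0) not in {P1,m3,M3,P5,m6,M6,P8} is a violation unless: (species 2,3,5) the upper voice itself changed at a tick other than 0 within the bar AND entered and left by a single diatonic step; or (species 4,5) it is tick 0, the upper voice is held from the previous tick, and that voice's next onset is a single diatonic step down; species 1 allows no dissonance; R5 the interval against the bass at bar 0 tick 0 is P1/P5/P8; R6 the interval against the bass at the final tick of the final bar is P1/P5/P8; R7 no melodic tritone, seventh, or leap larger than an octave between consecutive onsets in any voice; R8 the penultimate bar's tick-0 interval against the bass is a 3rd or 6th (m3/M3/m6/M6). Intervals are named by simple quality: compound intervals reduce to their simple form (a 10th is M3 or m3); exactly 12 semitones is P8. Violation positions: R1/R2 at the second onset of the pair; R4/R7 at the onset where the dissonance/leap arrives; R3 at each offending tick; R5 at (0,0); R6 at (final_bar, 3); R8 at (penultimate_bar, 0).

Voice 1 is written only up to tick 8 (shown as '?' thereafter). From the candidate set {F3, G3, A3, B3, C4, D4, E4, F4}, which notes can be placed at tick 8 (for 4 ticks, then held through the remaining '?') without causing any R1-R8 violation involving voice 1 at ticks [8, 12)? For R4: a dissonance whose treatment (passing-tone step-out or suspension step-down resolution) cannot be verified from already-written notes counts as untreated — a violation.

{A3, C4, D4, F3}

F3: legal
G3: violates R4
A3: legal
B3: violates R4
C4: legal
D4: legal
E4: violates R4
F4: violates R2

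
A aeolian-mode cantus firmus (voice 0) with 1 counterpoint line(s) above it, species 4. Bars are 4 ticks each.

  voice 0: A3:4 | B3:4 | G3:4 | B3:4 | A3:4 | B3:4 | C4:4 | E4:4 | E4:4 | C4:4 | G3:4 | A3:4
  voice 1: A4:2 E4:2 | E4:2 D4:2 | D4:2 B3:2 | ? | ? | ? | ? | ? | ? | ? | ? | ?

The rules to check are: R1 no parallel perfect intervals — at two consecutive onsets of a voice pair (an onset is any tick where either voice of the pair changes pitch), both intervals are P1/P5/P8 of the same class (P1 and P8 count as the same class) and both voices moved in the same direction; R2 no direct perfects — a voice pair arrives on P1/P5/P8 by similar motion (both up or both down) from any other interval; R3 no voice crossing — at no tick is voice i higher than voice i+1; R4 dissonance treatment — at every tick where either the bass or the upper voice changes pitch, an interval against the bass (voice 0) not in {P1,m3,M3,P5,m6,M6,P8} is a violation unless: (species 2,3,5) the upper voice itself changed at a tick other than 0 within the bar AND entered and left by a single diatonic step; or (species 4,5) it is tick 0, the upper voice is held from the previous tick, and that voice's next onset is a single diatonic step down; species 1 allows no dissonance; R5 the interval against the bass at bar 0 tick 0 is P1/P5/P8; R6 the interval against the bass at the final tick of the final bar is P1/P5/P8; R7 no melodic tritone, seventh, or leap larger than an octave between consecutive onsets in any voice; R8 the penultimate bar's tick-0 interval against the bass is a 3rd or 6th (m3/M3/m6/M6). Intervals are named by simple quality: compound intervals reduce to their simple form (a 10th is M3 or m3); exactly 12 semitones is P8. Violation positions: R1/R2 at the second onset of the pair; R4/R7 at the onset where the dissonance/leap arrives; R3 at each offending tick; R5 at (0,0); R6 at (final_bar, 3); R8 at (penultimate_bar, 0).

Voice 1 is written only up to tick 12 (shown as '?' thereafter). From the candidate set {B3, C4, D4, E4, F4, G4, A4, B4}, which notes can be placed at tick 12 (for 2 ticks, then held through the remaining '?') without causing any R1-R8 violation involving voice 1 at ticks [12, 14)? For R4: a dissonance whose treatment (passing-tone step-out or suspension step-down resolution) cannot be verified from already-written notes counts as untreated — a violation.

{B3, D4, G4}

B3: legal
C4: violates R4
D4: legal
E4: violates R4
F4: violates R4,R7
G4: legal
A4: violates R4,R7
B4: violates R2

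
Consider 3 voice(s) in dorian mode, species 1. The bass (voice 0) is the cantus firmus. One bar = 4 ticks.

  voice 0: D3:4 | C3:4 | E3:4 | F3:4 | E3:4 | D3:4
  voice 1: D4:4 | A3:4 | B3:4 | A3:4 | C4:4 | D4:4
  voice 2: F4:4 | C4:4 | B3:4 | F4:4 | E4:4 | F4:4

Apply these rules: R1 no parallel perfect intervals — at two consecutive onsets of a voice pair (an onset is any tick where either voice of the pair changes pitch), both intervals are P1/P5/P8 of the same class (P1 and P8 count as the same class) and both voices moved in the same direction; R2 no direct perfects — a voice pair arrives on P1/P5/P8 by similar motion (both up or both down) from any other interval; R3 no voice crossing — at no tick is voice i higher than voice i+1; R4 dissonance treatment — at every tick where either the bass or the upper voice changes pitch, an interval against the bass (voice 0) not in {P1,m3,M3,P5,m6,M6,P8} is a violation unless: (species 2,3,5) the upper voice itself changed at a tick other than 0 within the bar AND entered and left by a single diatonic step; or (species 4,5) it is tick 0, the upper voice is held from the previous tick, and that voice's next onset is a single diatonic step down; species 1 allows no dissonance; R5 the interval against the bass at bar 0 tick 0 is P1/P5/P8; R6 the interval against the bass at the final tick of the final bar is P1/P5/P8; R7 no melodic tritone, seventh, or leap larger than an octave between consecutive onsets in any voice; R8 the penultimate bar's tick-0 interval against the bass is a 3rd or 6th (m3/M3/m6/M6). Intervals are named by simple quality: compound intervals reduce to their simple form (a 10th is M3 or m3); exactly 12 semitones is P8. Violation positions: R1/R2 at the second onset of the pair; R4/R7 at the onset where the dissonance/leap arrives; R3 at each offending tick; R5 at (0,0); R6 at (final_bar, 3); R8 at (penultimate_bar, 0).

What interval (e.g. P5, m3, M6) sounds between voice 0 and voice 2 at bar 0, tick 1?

voice 0=D3 voice 2=F4 -> m3

m3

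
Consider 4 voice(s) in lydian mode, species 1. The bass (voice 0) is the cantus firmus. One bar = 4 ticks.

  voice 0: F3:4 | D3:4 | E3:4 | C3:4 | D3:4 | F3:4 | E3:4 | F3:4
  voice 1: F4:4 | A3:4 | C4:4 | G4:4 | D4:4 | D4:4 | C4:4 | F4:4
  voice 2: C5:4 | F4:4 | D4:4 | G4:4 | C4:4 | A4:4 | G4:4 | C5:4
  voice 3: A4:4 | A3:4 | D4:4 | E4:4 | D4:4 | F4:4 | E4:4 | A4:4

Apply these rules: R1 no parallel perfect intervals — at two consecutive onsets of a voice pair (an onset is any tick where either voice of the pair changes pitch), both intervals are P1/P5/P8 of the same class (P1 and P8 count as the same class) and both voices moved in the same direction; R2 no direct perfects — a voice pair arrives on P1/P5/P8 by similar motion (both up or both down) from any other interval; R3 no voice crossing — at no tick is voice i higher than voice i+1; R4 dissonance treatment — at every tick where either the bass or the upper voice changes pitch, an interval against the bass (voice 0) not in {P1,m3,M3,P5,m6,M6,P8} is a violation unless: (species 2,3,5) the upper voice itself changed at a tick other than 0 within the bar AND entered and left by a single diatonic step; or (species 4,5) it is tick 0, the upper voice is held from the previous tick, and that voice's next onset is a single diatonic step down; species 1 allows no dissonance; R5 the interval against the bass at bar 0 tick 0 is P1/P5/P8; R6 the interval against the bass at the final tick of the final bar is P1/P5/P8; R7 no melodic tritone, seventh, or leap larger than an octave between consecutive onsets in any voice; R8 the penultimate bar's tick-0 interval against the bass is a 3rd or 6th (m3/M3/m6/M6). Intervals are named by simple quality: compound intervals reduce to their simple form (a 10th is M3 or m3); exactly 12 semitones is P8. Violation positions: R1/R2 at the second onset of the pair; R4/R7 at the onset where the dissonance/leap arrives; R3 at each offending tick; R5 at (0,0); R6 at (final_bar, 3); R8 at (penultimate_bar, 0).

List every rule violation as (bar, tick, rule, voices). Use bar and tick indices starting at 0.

bar 0: v0=F3 v1=F4 v2=C5 v3=A4 downbeat M3
bar 1: v0=D3 v1=A3 v2=F4 v3=A3 downbeat P5
bar 2: v0=E3 v1=C4 v2=D4 v3=D4 downbeat m7
bar 3: v0=C3 v1=G4 v2=G4 v3=E4 downbeat M3
bar 4: v0=D3 v1=D4 v2=C4 v3=D4 downbeat P8
bar 5: v0=F3 v1=D4 v2=A4 v3=F4 downbeat P8
bar 6: v0=E3 v1=C4 v2=G4 v3=E4 downbeat P8
bar 7: v0=F3 v1=F4 v2=C5 v3=A4 downbeat M3
  -> R3 @ bar 0 tick 0 v(2, 3): C5 above A4
  -> R5 @ bar 0 tick 0 v(0, 3): opens on M3
  -> R3 @ bar 0 tick 1 v(2, 3): C5 above A4
  -> R3 @ bar 0 tick 2 v(2, 3): C5 above A4
  -> R3 @ bar 0 tick 3 v(2, 3): C5 above A4
  -> R2 @ bar 1 tick 0 v(0, 1): F3/F4 P8 -> D3/A3 P5 similar
  -> R2 @ bar 1 tick 0 v(0, 3): F3/A4 M3 -> D3/A3 P5 similar
  -> R2 @ bar 1 tick 0 v(1, 3): F4/A4 M3 -> A3/A3 P1 similar
  -> R3 @ bar 1 tick 0 v(2, 3): F4 above A3
  -> R3 @ bar 1 tick 1 v(2, 3): F4 above A3
  -> R3 @ bar 1 tick 2 v(2, 3): F4 above A3
  -> R3 @ bar 1 tick 3 v(2, 3): F4 above A3
  -> R4 @ bar 2 tick 0 v(0, 2): E3/D4 m7 untreated
  -> R4 @ bar 2 tick 0 v(0, 3): E3/D4 m7 untreated
  -> R2 @ bar 3 tick 0 v(1, 2): C4/D4 M2 -> G4/G4 P1 similar
  -> R3 @ bar 3 tick 0 v(2, 3): G4 above E4
  -> R3 @ bar 3 tick 1 v(2, 3): G4 above E4
  -> R3 @ bar 3 tick 2 v(2, 3): G4 above E4
  -> R3 @ bar 3 tick 3 v(2, 3): G4 above E4
  -> R2 @ bar 4 tick 0 v(1, 3): G4/E4 m3 -> D4/D4 P1 similar
  -> R3 @ bar 4 tick 0 v(1, 2): D4 above C4
  -> R4 @ bar 4 tick 0 v(0, 2): D3/C4 m7 untreated
  -> R3 @ bar 4 tick 1 v(1, 2): D4 above C4
  -> R3 @ bar 4 tick 2 v(1, 2): D4 above C4
  -> R3 @ bar 4 tick 3 v(1, 2): D4 above C4
  -> R1 @ bar 5 tick 0 v(0, 3): D3/D4 P8 -> F3/F4 P8 similar
  -> R3 @ bar 5 tick 0 v(2, 3): A4 above F4
  -> R3 @ bar 5 tick 1 v(2, 3): A4 above F4
  -> R3 @ bar 5 tick 2 v(2, 3): A4 above F4
  -> R3 @ bar 5 tick 3 v(2, 3): A4 above F4
  -> R1 @ bar 6 tick 0 v(0, 3): F3/F4 P8 -> E3/E4 P8 similar
  -> R1 @ bar 6 tick 0 v(1, 2): D4/A4 P5 -> C4/G4 P5 similar
  -> R3 @ bar 6 tick 0 v(2, 3): G4 above E4
  -> R8 @ bar 6 tick 0 v(0, 3): penult P8 not 3rd/6th
  -> R3 @ bar 6 tick 1 v(2, 3): G4 above E4
  -> R3 @ bar 6 tick 2 v(2, 3): G4 above E4
  -> R3 @ bar 6 tick 3 v(2, 3): G4 above E4
  -> R1 @ bar 7 tick 0 v(1, 2): C4/G4 P5 -> F4/C5 P5 similar
  -> R2 @ bar 7 tick 0 v(0, 1): E3/C4 m6 -> F3/F4 P8 similar
  -> R2 @ bar 7 tick 0 v(0, 2): E3/G4 m3 -> F3/C5 P5 similar
  -> R3 @ bar 7 tick 0 v(2, 3): C5 above A4
  -> R3 @ bar 7 tick 1 v(2, 3): C5 above A4
  -> R3 @ bar 7 tick 2 v(2, 3): C5 above A4
  -> R3 @ bar 7 tick 3 v(2, 3): C5 above A4
  -> R6 @ bar 7 tick 3 v(0, 3): closes on M3

(0, 0, R3, (2, 3))
(0, 0, R5, (0, 3))
(0, 1, R3, (2, 3))
(0, 2, R3, (2, 3))
(0, 3, R3, (2, 3))
(1, 0, R2, (0, 1))
(1, 0, R2, (0, 3))
(1, 0, R2, (1, 3))
(1, 0, R3, (2, 3))
(1, 1, R3, (2, 3))
(1, 2, R3, (2, 3))
(1, 3, R3, (2, 3))
(2, 0, R4, (0, 2))
(2, 0, R4, (0, 3))
(3, 0, R2, (1, 2))
(3, 0, R3, (2, 3))
(3, 1, R3, (2, 3))
(3, 2, R3, (2, 3))
(3, 3, R3, (2, 3))
(4, 0, R2, (1, 3))
(4, 0, R3, (1, 2))
(4, 0, R4, (0, 2))
(4, 1, R3, (1, 2))
(4, 2, R3, (1, 2))
(4, 3, R3, (1, 2))
(5, 0, R1, (0, 3))
(5, 0, R3, (2, 3))
(5, 1, R3, (2, 3))
(5, 2, R3, (2, 3))
(5, 3, R3, (2, 3))
(6, 0, R1, (0, 3))
(6, 0, R1, (1, 2))
(6, 0, R3, (2, 3))
(6, 0, R8, (0, 3))
(6, 1, R3, (2, 3))
(6, 2, R3, (2, 3))
(6, 3, R3, (2, 3))
(7, 0, R1, (1, 2))
(7, 0, R2, (0, 1))
(7, 0, R2, (0, 2))
(7, 0, R3, (2, 3))
(7, 1, R3, (2, 3))
(7, 2, R3, (2, 3))
(7, 3, R3, (2, 3))
(7, 3, R6, (0, 3))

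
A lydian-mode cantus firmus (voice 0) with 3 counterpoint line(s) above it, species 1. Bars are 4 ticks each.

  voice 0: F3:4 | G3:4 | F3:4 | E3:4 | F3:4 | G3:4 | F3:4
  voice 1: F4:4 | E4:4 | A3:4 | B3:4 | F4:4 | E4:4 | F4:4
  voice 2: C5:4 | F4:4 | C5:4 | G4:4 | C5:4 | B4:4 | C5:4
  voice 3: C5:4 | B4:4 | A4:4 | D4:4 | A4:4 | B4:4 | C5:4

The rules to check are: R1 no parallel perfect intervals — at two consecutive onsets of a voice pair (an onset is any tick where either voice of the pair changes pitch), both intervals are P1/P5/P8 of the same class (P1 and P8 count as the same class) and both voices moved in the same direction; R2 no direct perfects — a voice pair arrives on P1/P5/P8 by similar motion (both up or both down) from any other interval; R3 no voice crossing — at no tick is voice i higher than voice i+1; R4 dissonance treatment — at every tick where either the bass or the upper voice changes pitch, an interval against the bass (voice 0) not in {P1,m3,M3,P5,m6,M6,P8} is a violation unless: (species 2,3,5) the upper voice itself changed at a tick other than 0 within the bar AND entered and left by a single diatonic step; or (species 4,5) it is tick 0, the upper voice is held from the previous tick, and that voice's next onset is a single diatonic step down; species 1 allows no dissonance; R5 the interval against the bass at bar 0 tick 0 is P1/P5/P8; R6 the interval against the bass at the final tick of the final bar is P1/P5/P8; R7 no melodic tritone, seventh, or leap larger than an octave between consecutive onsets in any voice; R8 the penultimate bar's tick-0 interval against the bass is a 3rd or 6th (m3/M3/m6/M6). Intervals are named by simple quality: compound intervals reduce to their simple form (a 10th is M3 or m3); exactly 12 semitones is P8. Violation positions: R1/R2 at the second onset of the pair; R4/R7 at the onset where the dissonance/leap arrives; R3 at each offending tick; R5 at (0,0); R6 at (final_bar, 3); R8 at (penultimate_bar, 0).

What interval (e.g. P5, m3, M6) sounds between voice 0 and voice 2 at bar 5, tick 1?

M3

voice 0=G3 voice 2=B4 -> M3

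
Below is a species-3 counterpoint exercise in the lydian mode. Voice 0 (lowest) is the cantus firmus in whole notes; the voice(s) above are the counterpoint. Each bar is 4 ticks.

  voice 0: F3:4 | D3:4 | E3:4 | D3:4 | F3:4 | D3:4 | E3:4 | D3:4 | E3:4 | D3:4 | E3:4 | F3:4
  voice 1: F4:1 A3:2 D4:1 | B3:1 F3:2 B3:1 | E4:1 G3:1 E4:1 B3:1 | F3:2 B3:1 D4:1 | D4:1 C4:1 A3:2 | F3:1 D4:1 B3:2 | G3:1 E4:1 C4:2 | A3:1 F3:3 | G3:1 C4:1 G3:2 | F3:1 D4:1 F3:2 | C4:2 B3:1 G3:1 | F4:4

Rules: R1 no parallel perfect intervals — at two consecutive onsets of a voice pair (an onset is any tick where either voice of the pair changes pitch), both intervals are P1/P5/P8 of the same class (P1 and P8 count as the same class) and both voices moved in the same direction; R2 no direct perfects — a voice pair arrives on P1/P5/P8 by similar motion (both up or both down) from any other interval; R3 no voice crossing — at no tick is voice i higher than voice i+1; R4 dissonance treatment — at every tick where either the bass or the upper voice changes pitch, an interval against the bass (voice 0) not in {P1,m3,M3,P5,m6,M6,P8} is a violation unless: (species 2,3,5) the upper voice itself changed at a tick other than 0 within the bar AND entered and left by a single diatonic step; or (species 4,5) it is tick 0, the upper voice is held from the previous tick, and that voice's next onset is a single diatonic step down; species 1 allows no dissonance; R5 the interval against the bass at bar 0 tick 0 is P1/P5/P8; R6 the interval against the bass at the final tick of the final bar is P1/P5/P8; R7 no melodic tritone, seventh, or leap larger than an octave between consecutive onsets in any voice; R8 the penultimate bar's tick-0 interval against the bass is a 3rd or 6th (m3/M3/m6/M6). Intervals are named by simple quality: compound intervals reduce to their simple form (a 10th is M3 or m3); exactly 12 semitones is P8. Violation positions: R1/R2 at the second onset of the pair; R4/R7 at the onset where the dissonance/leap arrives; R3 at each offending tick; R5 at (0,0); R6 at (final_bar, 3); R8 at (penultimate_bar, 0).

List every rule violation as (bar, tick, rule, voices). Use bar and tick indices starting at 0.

bar 0: v0=F3 v1=F4 downbeat P8
bar 1: v0=D3 v1=B3 downbeat M6
bar 2: v0=E3 v1=E4 downbeat P8
bar 3: v0=D3 v1=F3 downbeat m3
bar 4: v0=F3 v1=D4 downbeat M6
bar 5: v0=D3 v1=F3 downbeat m3
bar 6: v0=E3 v1=G3 downbeat m3
bar 7: v0=D3 v1=A3 downbeat P5
bar 8: v0=E3 v1=G3 downbeat m3
bar 9: v0=D3 v1=F3 downbeat m3
bar 10: v0=E3 v1=C4 downbeat m6
bar 11: v0=F3 v1=F4 downbeat P8
  -> R7 @ bar 1 tick 1 v(1,): B3->F3 leap 6st
  -> R7 @ bar 1 tick 3 v(1,): F3->B3 leap 6st
  -> R2 @ bar 2 tick 0 v(0, 1): D3/B3 M6 -> E3/E4 P8 similar
  -> R7 @ bar 3 tick 0 v(1,): B3->F3 leap 6st
  -> R7 @ bar 3 tick 2 v(1,): F3->B3 leap 6st
  -> R2 @ bar 7 tick 0 v(0, 1): E3/C4 m6 -> D3/A3 P5 similar
  -> R2 @ bar 11 tick 0 v(0, 1): E3/G3 m3 -> F3/F4 P8 similar
  -> R7 @ bar 11 tick 0 v(1,): G3->F4 leap 10st

(1, 1, R7, (1,))
(1, 3, R7, (1,))
(2, 0, R2, (0, 1))
(3, 0, R7, (1,))
(3, 2, R7, (1,))
(7, 0, R2, (0, 1))
(11, 0, R2, (0, 1))
(11, 0, R7, (1,))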